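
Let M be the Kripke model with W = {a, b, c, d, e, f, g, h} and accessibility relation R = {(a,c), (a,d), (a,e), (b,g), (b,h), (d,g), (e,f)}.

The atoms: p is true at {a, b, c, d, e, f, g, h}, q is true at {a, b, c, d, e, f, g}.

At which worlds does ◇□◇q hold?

{a, b, d, e}

a: successors {c, d, e}; □◇q there: c:T, d:F, e:F. ✓
b: successors {g, h}; □◇q there: g:T, h:T. ✓
c: no successors, so ◇□◇q fails. ✗
d: successors {g}; □◇q there: g:T. ✓
e: successors {f}; □◇q there: f:T. ✓
f: no successors, so ◇□◇q fails. ✗
g: no successors, so ◇□◇q fails. ✗
h: no successors, so ◇□◇q fails. ✗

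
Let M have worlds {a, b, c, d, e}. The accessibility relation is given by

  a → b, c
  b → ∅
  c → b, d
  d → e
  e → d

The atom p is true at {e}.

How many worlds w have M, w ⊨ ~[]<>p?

a: []<>p is F. ✓
b: []<>p is T. ✗
c: []<>p is F. ✓
d: []<>p is F. ✓
e: []<>p is T. ✗
Satisfying worlds: {a, c, d}.

3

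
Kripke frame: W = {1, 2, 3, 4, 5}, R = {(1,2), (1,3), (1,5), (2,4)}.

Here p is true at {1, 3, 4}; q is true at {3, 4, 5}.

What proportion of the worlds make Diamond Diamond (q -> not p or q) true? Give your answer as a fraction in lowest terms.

1/5

1: successors {2, 3, 5}; Diamond (q -> not p or q) there: 2:T, 3:F, 5:F. ✓
2: successors {4}; Diamond (q -> not p or q) there: 4:F. ✗
3: no successors, so Diamond Diamond (q -> not p or q) fails. ✗
4: no successors, so Diamond Diamond (q -> not p or q) fails. ✗
5: no successors, so Diamond Diamond (q -> not p or q) fails. ✗
That's 1 of 5 worlds, so 1/5.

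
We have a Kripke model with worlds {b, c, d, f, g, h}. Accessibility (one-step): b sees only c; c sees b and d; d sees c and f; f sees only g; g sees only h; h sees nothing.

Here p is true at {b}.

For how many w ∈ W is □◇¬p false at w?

b: successors {c}; ◇¬p there: c:T. ✓
c: successors {b, d}; ◇¬p there: b:T, d:T. ✓
d: successors {c, f}; ◇¬p there: c:T, f:T. ✓
f: successors {g}; ◇¬p there: g:T. ✓
g: successors {h}; ◇¬p there: h:F. ✗
h: no successors, so □◇¬p holds vacuously. ✓
Satisfying worlds: {b, c, d, f, h}.
So □◇¬p fails at the other 1 world.

1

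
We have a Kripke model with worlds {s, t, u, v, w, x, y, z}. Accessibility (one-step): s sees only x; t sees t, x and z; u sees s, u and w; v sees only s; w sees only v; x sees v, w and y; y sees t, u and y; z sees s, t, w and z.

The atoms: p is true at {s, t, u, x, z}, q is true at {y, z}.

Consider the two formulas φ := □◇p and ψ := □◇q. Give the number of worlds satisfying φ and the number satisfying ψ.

3 and 2

For □◇p:
s: successors {x}; ◇p there: x:F. ✗
t: successors {t, x, z}; ◇p there: t:T, x:F, z:T. ✗
u: successors {s, u, w}; ◇p there: s:T, u:T, w:F. ✗
v: successors {s}; ◇p there: s:T. ✓
w: successors {v}; ◇p there: v:T. ✓
x: successors {v, w, y}; ◇p there: v:T, w:F, y:T. ✗
y: successors {t, u, y}; ◇p there: t:T, u:T, y:T. ✓
z: successors {s, t, w, z}; ◇p there: s:T, t:T, w:F, z:T. ✗
— 3 worlds.
For □◇q:
s: successors {x}; ◇q there: x:T. ✓
t: successors {t, x, z}; ◇q there: t:T, x:T, z:T. ✓
u: successors {s, u, w}; ◇q there: s:F, u:F, w:F. ✗
v: successors {s}; ◇q there: s:F. ✗
w: successors {v}; ◇q there: v:F. ✗
x: successors {v, w, y}; ◇q there: v:F, w:F, y:T. ✗
y: successors {t, u, y}; ◇q there: t:T, u:F, y:T. ✗
z: successors {s, t, w, z}; ◇q there: s:F, t:T, w:F, z:T. ✗
— 2 worlds.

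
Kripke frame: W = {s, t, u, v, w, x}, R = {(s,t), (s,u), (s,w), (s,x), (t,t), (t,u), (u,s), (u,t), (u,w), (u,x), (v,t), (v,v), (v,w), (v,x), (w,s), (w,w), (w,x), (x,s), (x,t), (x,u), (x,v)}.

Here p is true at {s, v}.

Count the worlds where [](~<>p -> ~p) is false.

s: successors {t, u, w, x}; ~<>p -> ~p there: t:T, u:T, w:T, x:T. ✓
t: successors {t, u}; ~<>p -> ~p there: t:T, u:T. ✓
u: successors {s, t, w, x}; ~<>p -> ~p there: s:F, t:T, w:T, x:T. ✗
v: successors {t, v, w, x}; ~<>p -> ~p there: t:T, v:T, w:T, x:T. ✓
w: successors {s, w, x}; ~<>p -> ~p there: s:F, w:T, x:T. ✗
x: successors {s, t, u, v}; ~<>p -> ~p there: s:F, t:T, u:T, v:T. ✗
Satisfying worlds: {s, t, v}.
So [](~<>p -> ~p) fails at the other 3 worlds.

3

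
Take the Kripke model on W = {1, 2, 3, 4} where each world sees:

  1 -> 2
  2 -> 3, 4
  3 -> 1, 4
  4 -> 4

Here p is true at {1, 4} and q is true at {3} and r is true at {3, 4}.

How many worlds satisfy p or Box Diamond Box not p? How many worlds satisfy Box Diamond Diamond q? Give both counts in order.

2 and 0

For p or Box Diamond Box not p:
1: p is T, Box Diamond Box not p is F. ✓
2: p is F, Box Diamond Box not p is F. ✗
3: p is F, Box Diamond Box not p is F. ✗
4: p is T, Box Diamond Box not p is F. ✓
— 2 worlds.
For Box Diamond Diamond q:
1: successors {2}; Diamond Diamond q there: 2:F. ✗
2: successors {3, 4}; Diamond Diamond q there: 3:F, 4:F. ✗
3: successors {1, 4}; Diamond Diamond q there: 1:T, 4:F. ✗
4: successors {4}; Diamond Diamond q there: 4:F. ✗
— 0 worlds.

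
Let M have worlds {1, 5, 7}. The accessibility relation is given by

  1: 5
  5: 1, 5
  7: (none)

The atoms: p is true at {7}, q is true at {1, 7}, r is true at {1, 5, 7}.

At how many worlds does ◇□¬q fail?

1: successors {5}; □¬q there: 5:F. ✗
5: successors {1, 5}; □¬q there: 1:T, 5:F. ✓
7: no successors, so ◇□¬q fails. ✗
Satisfying worlds: {5}.
So ◇□¬q fails at the other 2 worlds.

2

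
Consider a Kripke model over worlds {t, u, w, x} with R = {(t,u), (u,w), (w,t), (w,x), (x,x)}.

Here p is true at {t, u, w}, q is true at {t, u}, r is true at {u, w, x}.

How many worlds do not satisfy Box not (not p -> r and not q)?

t: successors {u}; not (not p -> r and not q) there: u:F. ✗
u: successors {w}; not (not p -> r and not q) there: w:F. ✗
w: successors {t, x}; not (not p -> r and not q) there: t:F, x:F. ✗
x: successors {x}; not (not p -> r and not q) there: x:F. ✗
Satisfying worlds: ∅.
So Box not (not p -> r and not q) fails at the other 4 worlds.

4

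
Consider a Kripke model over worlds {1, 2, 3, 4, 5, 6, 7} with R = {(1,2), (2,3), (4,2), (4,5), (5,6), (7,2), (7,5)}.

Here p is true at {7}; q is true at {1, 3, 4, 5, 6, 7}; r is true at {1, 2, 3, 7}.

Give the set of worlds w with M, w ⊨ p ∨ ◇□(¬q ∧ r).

1: p is F, ◇□(¬q ∧ r) is F. ✗
2: p is F, ◇□(¬q ∧ r) is T. ✓
3: p is F, ◇□(¬q ∧ r) is F. ✗
4: p is F, ◇□(¬q ∧ r) is F. ✗
5: p is F, ◇□(¬q ∧ r) is T. ✓
6: p is F, ◇□(¬q ∧ r) is F. ✗
7: p is T, ◇□(¬q ∧ r) is F. ✓

{2, 5, 7}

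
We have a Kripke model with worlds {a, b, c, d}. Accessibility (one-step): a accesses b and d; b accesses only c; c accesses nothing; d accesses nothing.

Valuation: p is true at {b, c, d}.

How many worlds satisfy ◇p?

2

a: successors {b, d}; p there: b:T, d:T. ✓
b: successors {c}; p there: c:T. ✓
c: no successors, so ◇p fails. ✗
d: no successors, so ◇p fails. ✗
Satisfying worlds: {a, b}.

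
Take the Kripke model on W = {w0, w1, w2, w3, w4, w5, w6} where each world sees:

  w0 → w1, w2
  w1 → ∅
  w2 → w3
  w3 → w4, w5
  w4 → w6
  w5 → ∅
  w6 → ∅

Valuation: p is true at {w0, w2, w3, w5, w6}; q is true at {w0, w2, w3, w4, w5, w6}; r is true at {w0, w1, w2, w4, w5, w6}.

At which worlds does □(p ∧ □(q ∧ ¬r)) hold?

w0: successors {w1, w2}; p ∧ □(q ∧ ¬r) there: w1:F, w2:T. ✗
w1: no successors, so □(p ∧ □(q ∧ ¬r)) holds vacuously. ✓
w2: successors {w3}; p ∧ □(q ∧ ¬r) there: w3:F. ✗
w3: successors {w4, w5}; p ∧ □(q ∧ ¬r) there: w4:F, w5:T. ✗
w4: successors {w6}; p ∧ □(q ∧ ¬r) there: w6:T. ✓
w5: no successors, so □(p ∧ □(q ∧ ¬r)) holds vacuously. ✓
w6: no successors, so □(p ∧ □(q ∧ ¬r)) holds vacuously. ✓

{w1, w4, w5, w6}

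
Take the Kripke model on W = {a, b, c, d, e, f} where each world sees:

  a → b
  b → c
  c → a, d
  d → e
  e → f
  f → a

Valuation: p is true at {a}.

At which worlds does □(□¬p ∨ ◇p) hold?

{a, b, c, d, e, f}

a: successors {b}; □¬p ∨ ◇p there: b:T. ✓
b: successors {c}; □¬p ∨ ◇p there: c:T. ✓
c: successors {a, d}; □¬p ∨ ◇p there: a:T, d:T. ✓
d: successors {e}; □¬p ∨ ◇p there: e:T. ✓
e: successors {f}; □¬p ∨ ◇p there: f:T. ✓
f: successors {a}; □¬p ∨ ◇p there: a:T. ✓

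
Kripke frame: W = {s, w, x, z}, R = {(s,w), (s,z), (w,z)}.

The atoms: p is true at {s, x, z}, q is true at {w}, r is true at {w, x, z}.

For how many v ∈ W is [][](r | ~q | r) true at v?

4

s: successors {w, z}; [](r | ~q | r) there: w:T, z:T. ✓
w: successors {z}; [](r | ~q | r) there: z:T. ✓
x: no successors, so [][](r | ~q | r) holds vacuously. ✓
z: no successors, so [][](r | ~q | r) holds vacuously. ✓
Satisfying worlds: {s, w, x, z}.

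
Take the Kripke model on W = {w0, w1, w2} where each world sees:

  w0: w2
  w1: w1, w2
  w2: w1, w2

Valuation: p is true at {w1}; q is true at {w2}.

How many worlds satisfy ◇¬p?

w0: successors {w2}; ¬p there: w2:T. ✓
w1: successors {w1, w2}; ¬p there: w1:F, w2:T. ✓
w2: successors {w1, w2}; ¬p there: w1:F, w2:T. ✓
Satisfying worlds: {w0, w1, w2}.

3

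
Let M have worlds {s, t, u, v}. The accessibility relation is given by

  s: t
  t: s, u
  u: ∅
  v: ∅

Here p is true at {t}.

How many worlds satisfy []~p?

s: successors {t}; ~p there: t:F. ✗
t: successors {s, u}; ~p there: s:T, u:T. ✓
u: no successors, so []~p holds vacuously. ✓
v: no successors, so []~p holds vacuously. ✓
Satisfying worlds: {t, u, v}.

3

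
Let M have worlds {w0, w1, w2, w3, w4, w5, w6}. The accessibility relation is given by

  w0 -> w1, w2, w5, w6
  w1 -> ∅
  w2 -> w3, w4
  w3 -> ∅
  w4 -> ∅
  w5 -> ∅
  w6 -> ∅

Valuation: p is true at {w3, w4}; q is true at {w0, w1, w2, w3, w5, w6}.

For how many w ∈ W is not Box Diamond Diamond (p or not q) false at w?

5

w0: Box Diamond Diamond (p or not q) is F. ✓
w1: Box Diamond Diamond (p or not q) is T. ✗
w2: Box Diamond Diamond (p or not q) is F. ✓
w3: Box Diamond Diamond (p or not q) is T. ✗
w4: Box Diamond Diamond (p or not q) is T. ✗
w5: Box Diamond Diamond (p or not q) is T. ✗
w6: Box Diamond Diamond (p or not q) is T. ✗
Satisfying worlds: {w0, w2}.
So not Box Diamond Diamond (p or not q) fails at the other 5 worlds.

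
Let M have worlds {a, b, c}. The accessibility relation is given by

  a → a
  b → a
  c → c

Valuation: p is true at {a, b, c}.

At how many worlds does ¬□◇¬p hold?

a: □◇¬p is F. ✓
b: □◇¬p is F. ✓
c: □◇¬p is F. ✓
Satisfying worlds: {a, b, c}.

3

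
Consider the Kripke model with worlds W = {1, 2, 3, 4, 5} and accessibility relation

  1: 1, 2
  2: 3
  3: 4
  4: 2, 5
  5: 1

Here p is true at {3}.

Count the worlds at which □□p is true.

1: successors {1, 2}; □p there: 1:F, 2:T. ✗
2: successors {3}; □p there: 3:F. ✗
3: successors {4}; □p there: 4:F. ✗
4: successors {2, 5}; □p there: 2:T, 5:F. ✗
5: successors {1}; □p there: 1:F. ✗
Satisfying worlds: ∅.

0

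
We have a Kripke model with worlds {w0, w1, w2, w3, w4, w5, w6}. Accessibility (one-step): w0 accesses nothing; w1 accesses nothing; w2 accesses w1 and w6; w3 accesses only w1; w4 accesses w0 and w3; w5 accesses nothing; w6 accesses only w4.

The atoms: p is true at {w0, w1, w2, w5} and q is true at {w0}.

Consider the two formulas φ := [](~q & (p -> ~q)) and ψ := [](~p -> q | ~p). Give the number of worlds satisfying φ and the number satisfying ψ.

For [](~q & (p -> ~q)):
w0: no successors, so [](~q & (p -> ~q)) holds vacuously. ✓
w1: no successors, so [](~q & (p -> ~q)) holds vacuously. ✓
w2: successors {w1, w6}; ~q & (p -> ~q) there: w1:T, w6:T. ✓
w3: successors {w1}; ~q & (p -> ~q) there: w1:T. ✓
w4: successors {w0, w3}; ~q & (p -> ~q) there: w0:F, w3:T. ✗
w5: no successors, so [](~q & (p -> ~q)) holds vacuously. ✓
w6: successors {w4}; ~q & (p -> ~q) there: w4:T. ✓
— 6 worlds.
For [](~p -> q | ~p):
w0: no successors, so [](~p -> q | ~p) holds vacuously. ✓
w1: no successors, so [](~p -> q | ~p) holds vacuously. ✓
w2: successors {w1, w6}; ~p -> q | ~p there: w1:T, w6:T. ✓
w3: successors {w1}; ~p -> q | ~p there: w1:T. ✓
w4: successors {w0, w3}; ~p -> q | ~p there: w0:T, w3:T. ✓
w5: no successors, so [](~p -> q | ~p) holds vacuously. ✓
w6: successors {w4}; ~p -> q | ~p there: w4:T. ✓
— 7 worlds.

6 and 7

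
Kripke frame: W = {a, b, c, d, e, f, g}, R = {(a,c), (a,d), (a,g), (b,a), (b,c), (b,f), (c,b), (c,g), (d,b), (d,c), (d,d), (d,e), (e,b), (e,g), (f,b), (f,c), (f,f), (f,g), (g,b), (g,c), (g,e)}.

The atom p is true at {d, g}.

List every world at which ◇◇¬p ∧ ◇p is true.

{a, c, d, e, f}

a: ◇◇¬p is T, ◇p is T. ✓
b: ◇◇¬p is T, ◇p is F. ✗
c: ◇◇¬p is T, ◇p is T. ✓
d: ◇◇¬p is T, ◇p is T. ✓
e: ◇◇¬p is T, ◇p is T. ✓
f: ◇◇¬p is T, ◇p is T. ✓
g: ◇◇¬p is T, ◇p is F. ✗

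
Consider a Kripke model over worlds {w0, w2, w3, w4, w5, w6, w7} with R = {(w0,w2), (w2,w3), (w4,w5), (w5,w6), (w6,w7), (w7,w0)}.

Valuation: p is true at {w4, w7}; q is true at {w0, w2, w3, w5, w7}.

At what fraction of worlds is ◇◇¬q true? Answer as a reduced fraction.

1/7

w0: successors {w2}; ◇¬q there: w2:F. ✗
w2: successors {w3}; ◇¬q there: w3:F. ✗
w3: no successors, so ◇◇¬q fails. ✗
w4: successors {w5}; ◇¬q there: w5:T. ✓
w5: successors {w6}; ◇¬q there: w6:F. ✗
w6: successors {w7}; ◇¬q there: w7:F. ✗
w7: successors {w0}; ◇¬q there: w0:F. ✗
That's 1 of 7 worlds, so 1/7.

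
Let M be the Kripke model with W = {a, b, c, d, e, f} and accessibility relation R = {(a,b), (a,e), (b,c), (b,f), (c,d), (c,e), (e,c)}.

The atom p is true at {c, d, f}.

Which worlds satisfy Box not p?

a: successors {b, e}; not p there: b:T, e:T. ✓
b: successors {c, f}; not p there: c:F, f:F. ✗
c: successors {d, e}; not p there: d:F, e:T. ✗
d: no successors, so Box not p holds vacuously. ✓
e: successors {c}; not p there: c:F. ✗
f: no successors, so Box not p holds vacuously. ✓

{a, d, f}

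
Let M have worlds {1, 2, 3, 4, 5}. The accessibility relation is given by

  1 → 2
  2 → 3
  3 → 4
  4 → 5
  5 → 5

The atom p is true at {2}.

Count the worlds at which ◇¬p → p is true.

2

1: ◇¬p is F, p is F. ✓
2: ◇¬p is T, p is T. ✓
3: ◇¬p is T, p is F. ✗
4: ◇¬p is T, p is F. ✗
5: ◇¬p is T, p is F. ✗
Satisfying worlds: {1, 2}.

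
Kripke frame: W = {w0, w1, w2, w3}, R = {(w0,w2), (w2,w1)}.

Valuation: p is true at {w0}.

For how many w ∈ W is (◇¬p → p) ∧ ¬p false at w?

2

w0: ◇¬p → p is T, ¬p is F. ✗
w1: ◇¬p → p is T, ¬p is T. ✓
w2: ◇¬p → p is F, ¬p is T. ✗
w3: ◇¬p → p is T, ¬p is T. ✓
Satisfying worlds: {w1, w3}.
So (◇¬p → p) ∧ ¬p fails at the other 2 worlds.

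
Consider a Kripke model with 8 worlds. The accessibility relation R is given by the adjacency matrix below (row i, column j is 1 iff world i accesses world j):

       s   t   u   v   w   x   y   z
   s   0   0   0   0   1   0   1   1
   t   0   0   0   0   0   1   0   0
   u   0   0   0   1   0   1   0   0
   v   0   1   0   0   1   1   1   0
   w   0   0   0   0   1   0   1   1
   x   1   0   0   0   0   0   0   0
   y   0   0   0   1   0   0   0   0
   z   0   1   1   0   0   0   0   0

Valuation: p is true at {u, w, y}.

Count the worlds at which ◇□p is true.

s: successors {w, y, z}; □p there: w:F, y:F, z:F. ✗
t: successors {x}; □p there: x:F. ✗
u: successors {v, x}; □p there: v:F, x:F. ✗
v: successors {t, w, x, y}; □p there: t:F, w:F, x:F, y:F. ✗
w: successors {w, y, z}; □p there: w:F, y:F, z:F. ✗
x: successors {s}; □p there: s:F. ✗
y: successors {v}; □p there: v:F. ✗
z: successors {t, u}; □p there: t:F, u:F. ✗
Satisfying worlds: ∅.

0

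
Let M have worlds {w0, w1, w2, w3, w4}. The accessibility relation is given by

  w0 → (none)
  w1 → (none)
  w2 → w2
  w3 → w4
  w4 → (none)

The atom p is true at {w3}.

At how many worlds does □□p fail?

w0: no successors, so □□p holds vacuously. ✓
w1: no successors, so □□p holds vacuously. ✓
w2: successors {w2}; □p there: w2:F. ✗
w3: successors {w4}; □p there: w4:T. ✓
w4: no successors, so □□p holds vacuously. ✓
Satisfying worlds: {w0, w1, w3, w4}.
So □□p fails at the other 1 world.

1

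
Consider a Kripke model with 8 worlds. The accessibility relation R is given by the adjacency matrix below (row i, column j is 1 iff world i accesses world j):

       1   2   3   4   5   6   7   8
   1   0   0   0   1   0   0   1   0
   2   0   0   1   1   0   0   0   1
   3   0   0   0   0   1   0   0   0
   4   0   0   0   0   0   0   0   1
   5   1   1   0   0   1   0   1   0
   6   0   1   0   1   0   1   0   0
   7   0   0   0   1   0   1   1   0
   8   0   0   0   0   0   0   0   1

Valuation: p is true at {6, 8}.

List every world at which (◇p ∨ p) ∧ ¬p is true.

1: ◇p ∨ p is F, ¬p is T. ✗
2: ◇p ∨ p is T, ¬p is T. ✓
3: ◇p ∨ p is F, ¬p is T. ✗
4: ◇p ∨ p is T, ¬p is T. ✓
5: ◇p ∨ p is F, ¬p is T. ✗
6: ◇p ∨ p is T, ¬p is F. ✗
7: ◇p ∨ p is T, ¬p is T. ✓
8: ◇p ∨ p is T, ¬p is F. ✗

{2, 4, 7}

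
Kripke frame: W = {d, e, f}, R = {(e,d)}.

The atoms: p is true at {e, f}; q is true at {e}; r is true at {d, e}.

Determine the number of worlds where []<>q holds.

d: no successors, so []<>q holds vacuously. ✓
e: successors {d}; <>q there: d:F. ✗
f: no successors, so []<>q holds vacuously. ✓
Satisfying worlds: {d, f}.

2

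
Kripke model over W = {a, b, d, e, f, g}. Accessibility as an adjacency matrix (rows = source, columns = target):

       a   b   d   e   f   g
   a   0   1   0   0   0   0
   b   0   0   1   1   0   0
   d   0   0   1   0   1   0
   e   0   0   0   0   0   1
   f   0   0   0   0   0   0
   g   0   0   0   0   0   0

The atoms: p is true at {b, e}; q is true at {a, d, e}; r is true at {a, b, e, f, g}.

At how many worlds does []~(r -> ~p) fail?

3

a: successors {b}; ~(r -> ~p) there: b:T. ✓
b: successors {d, e}; ~(r -> ~p) there: d:F, e:T. ✗
d: successors {d, f}; ~(r -> ~p) there: d:F, f:F. ✗
e: successors {g}; ~(r -> ~p) there: g:F. ✗
f: no successors, so []~(r -> ~p) holds vacuously. ✓
g: no successors, so []~(r -> ~p) holds vacuously. ✓
Satisfying worlds: {a, f, g}.
So []~(r -> ~p) fails at the other 3 worlds.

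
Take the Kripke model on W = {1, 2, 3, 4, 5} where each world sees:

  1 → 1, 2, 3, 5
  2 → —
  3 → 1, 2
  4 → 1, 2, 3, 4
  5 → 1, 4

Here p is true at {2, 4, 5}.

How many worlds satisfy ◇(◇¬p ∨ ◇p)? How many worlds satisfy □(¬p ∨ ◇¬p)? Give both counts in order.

For ◇(◇¬p ∨ ◇p):
1: successors {1, 2, 3, 5}; ◇¬p ∨ ◇p there: 1:T, 2:F, 3:T, 5:T. ✓
2: no successors, so ◇(◇¬p ∨ ◇p) fails. ✗
3: successors {1, 2}; ◇¬p ∨ ◇p there: 1:T, 2:F. ✓
4: successors {1, 2, 3, 4}; ◇¬p ∨ ◇p there: 1:T, 2:F, 3:T, 4:T. ✓
5: successors {1, 4}; ◇¬p ∨ ◇p there: 1:T, 4:T. ✓
— 4 worlds.
For □(¬p ∨ ◇¬p):
1: successors {1, 2, 3, 5}; ¬p ∨ ◇¬p there: 1:T, 2:F, 3:T, 5:T. ✗
2: no successors, so □(¬p ∨ ◇¬p) holds vacuously. ✓
3: successors {1, 2}; ¬p ∨ ◇¬p there: 1:T, 2:F. ✗
4: successors {1, 2, 3, 4}; ¬p ∨ ◇¬p there: 1:T, 2:F, 3:T, 4:T. ✗
5: successors {1, 4}; ¬p ∨ ◇¬p there: 1:T, 4:T. ✓
— 2 worlds.

4 and 2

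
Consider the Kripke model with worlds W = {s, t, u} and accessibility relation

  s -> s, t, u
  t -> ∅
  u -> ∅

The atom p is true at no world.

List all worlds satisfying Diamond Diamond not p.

s: successors {s, t, u}; Diamond not p there: s:T, t:F, u:F. ✓
t: no successors, so Diamond Diamond not p fails. ✗
u: no successors, so Diamond Diamond not p fails. ✗

{s}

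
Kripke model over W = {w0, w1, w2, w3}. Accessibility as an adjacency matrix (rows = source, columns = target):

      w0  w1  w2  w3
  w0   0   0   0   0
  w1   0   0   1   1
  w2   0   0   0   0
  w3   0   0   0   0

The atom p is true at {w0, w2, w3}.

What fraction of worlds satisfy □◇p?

3/4

w0: no successors, so □◇p holds vacuously. ✓
w1: successors {w2, w3}; ◇p there: w2:F, w3:F. ✗
w2: no successors, so □◇p holds vacuously. ✓
w3: no successors, so □◇p holds vacuously. ✓
That's 3 of 4 worlds, so 3/4.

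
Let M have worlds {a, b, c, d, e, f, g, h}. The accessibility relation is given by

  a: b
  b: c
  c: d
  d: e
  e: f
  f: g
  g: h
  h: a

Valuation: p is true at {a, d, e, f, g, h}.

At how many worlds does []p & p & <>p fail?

3

a: []p is F, p & <>p is F. ✗
b: []p is F, p & <>p is F. ✗
c: []p is T, p & <>p is F. ✗
d: []p is T, p & <>p is T. ✓
e: []p is T, p & <>p is T. ✓
f: []p is T, p & <>p is T. ✓
g: []p is T, p & <>p is T. ✓
h: []p is T, p & <>p is T. ✓
Satisfying worlds: {d, e, f, g, h}.
So []p & p & <>p fails at the other 3 worlds.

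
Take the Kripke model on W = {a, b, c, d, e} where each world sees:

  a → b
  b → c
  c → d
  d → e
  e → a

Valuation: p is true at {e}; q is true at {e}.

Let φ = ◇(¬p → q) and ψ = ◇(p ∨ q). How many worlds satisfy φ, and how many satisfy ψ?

1 and 1

For ◇(¬p → q):
a: successors {b}; ¬p → q there: b:F. ✗
b: successors {c}; ¬p → q there: c:F. ✗
c: successors {d}; ¬p → q there: d:F. ✗
d: successors {e}; ¬p → q there: e:T. ✓
e: successors {a}; ¬p → q there: a:F. ✗
— 1 world.
For ◇(p ∨ q):
a: successors {b}; p ∨ q there: b:F. ✗
b: successors {c}; p ∨ q there: c:F. ✗
c: successors {d}; p ∨ q there: d:F. ✗
d: successors {e}; p ∨ q there: e:T. ✓
e: successors {a}; p ∨ q there: a:F. ✗
— 1 world.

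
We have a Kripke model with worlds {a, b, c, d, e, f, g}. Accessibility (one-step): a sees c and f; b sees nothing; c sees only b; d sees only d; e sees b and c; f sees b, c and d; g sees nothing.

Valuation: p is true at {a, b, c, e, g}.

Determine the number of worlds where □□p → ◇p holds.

a: □□p is F, ◇p is T. ✓
b: □□p is T, ◇p is F. ✗
c: □□p is T, ◇p is T. ✓
d: □□p is F, ◇p is F. ✓
e: □□p is T, ◇p is T. ✓
f: □□p is F, ◇p is T. ✓
g: □□p is T, ◇p is F. ✗
Satisfying worlds: {a, c, d, e, f}.

5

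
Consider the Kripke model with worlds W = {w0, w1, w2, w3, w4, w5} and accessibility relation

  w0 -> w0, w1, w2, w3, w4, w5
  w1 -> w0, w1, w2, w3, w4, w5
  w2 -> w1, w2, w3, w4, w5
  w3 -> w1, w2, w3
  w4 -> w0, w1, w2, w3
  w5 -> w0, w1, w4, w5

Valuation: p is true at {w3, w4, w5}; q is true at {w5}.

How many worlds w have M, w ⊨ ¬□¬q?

w0: □¬q is F. ✓
w1: □¬q is F. ✓
w2: □¬q is F. ✓
w3: □¬q is T. ✗
w4: □¬q is T. ✗
w5: □¬q is F. ✓
Satisfying worlds: {w0, w1, w2, w5}.

4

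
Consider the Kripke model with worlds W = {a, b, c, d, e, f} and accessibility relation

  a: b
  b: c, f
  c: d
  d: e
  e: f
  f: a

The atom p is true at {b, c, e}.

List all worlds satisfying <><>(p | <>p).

{a, b, c, e, f}

a: successors {b}; <>(p | <>p) there: b:T. ✓
b: successors {c, f}; <>(p | <>p) there: c:T, f:T. ✓
c: successors {d}; <>(p | <>p) there: d:T. ✓
d: successors {e}; <>(p | <>p) there: e:F. ✗
e: successors {f}; <>(p | <>p) there: f:T. ✓
f: successors {a}; <>(p | <>p) there: a:T. ✓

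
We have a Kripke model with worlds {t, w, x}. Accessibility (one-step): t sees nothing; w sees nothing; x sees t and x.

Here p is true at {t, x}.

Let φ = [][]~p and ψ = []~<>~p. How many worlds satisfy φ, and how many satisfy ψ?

For [][]~p:
t: no successors, so [][]~p holds vacuously. ✓
w: no successors, so [][]~p holds vacuously. ✓
x: successors {t, x}; []~p there: t:T, x:F. ✗
— 2 worlds.
For []~<>~p:
t: no successors, so []~<>~p holds vacuously. ✓
w: no successors, so []~<>~p holds vacuously. ✓
x: successors {t, x}; ~<>~p there: t:T, x:T. ✓
— 3 worlds.

2 and 3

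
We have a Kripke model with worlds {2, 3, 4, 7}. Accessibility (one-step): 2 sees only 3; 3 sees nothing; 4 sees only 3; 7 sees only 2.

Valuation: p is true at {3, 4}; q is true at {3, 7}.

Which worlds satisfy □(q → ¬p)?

{3, 7}

2: successors {3}; q → ¬p there: 3:F. ✗
3: no successors, so □(q → ¬p) holds vacuously. ✓
4: successors {3}; q → ¬p there: 3:F. ✗
7: successors {2}; q → ¬p there: 2:T. ✓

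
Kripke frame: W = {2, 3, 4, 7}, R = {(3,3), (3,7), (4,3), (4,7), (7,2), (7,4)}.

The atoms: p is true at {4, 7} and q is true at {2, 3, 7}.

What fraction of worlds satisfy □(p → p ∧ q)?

3/4

2: no successors, so □(p → p ∧ q) holds vacuously. ✓
3: successors {3, 7}; p → p ∧ q there: 3:T, 7:T. ✓
4: successors {3, 7}; p → p ∧ q there: 3:T, 7:T. ✓
7: successors {2, 4}; p → p ∧ q there: 2:T, 4:F. ✗
That's 3 of 4 worlds, so 3/4.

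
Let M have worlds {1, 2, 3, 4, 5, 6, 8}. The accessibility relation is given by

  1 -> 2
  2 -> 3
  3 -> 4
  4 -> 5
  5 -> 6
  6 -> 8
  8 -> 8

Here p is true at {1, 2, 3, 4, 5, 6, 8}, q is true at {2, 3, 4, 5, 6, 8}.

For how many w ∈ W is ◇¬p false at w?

1: successors {2}; ¬p there: 2:F. ✗
2: successors {3}; ¬p there: 3:F. ✗
3: successors {4}; ¬p there: 4:F. ✗
4: successors {5}; ¬p there: 5:F. ✗
5: successors {6}; ¬p there: 6:F. ✗
6: successors {8}; ¬p there: 8:F. ✗
8: successors {8}; ¬p there: 8:F. ✗
Satisfying worlds: ∅.
So ◇¬p fails at the other 7 worlds.

7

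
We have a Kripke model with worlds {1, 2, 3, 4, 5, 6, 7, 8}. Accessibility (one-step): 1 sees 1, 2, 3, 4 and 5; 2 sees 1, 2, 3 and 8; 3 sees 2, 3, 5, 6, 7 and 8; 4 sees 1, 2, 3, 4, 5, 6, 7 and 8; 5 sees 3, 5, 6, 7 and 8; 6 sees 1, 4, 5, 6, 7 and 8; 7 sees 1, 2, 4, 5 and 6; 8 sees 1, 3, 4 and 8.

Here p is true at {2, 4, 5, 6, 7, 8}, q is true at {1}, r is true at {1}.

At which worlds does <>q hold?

1: successors {1, 2, 3, 4, 5}; q there: 1:T, 2:F, 3:F, 4:F, 5:F. ✓
2: successors {1, 2, 3, 8}; q there: 1:T, 2:F, 3:F, 8:F. ✓
3: successors {2, 3, 5, 6, 7, 8}; q there: 2:F, 3:F, 5:F, 6:F, 7:F, 8:F. ✗
4: successors {1, 2, 3, 4, 5, 6, 7, 8}; q there: 1:T, 2:F, 3:F, 4:F, 5:F, 6:F, 7:F, 8:F. ✓
5: successors {3, 5, 6, 7, 8}; q there: 3:F, 5:F, 6:F, 7:F, 8:F. ✗
6: successors {1, 4, 5, 6, 7, 8}; q there: 1:T, 4:F, 5:F, 6:F, 7:F, 8:F. ✓
7: successors {1, 2, 4, 5, 6}; q there: 1:T, 2:F, 4:F, 5:F, 6:F. ✓
8: successors {1, 3, 4, 8}; q there: 1:T, 3:F, 4:F, 8:F. ✓

{1, 2, 4, 6, 7, 8}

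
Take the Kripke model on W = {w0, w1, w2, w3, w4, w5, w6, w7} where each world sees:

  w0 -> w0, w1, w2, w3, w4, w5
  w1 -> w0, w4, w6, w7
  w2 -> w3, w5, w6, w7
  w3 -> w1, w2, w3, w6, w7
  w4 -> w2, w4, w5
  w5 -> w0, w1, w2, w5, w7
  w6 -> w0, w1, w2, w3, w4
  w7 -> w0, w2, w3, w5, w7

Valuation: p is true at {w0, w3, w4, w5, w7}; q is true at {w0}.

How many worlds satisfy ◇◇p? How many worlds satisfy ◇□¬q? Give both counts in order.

8 and 8

For ◇◇p:
w0: successors {w0, w1, w2, w3, w4, w5}; ◇p there: w0:T, w1:T, w2:T, w3:T, w4:T, w5:T. ✓
w1: successors {w0, w4, w6, w7}; ◇p there: w0:T, w4:T, w6:T, w7:T. ✓
w2: successors {w3, w5, w6, w7}; ◇p there: w3:T, w5:T, w6:T, w7:T. ✓
w3: successors {w1, w2, w3, w6, w7}; ◇p there: w1:T, w2:T, w3:T, w6:T, w7:T. ✓
w4: successors {w2, w4, w5}; ◇p there: w2:T, w4:T, w5:T. ✓
w5: successors {w0, w1, w2, w5, w7}; ◇p there: w0:T, w1:T, w2:T, w5:T, w7:T. ✓
w6: successors {w0, w1, w2, w3, w4}; ◇p there: w0:T, w1:T, w2:T, w3:T, w4:T. ✓
w7: successors {w0, w2, w3, w5, w7}; ◇p there: w0:T, w2:T, w3:T, w5:T, w7:T. ✓
— 8 worlds.
For ◇□¬q:
w0: successors {w0, w1, w2, w3, w4, w5}; □¬q there: w0:F, w1:F, w2:T, w3:T, w4:T, w5:F. ✓
w1: successors {w0, w4, w6, w7}; □¬q there: w0:F, w4:T, w6:F, w7:F. ✓
w2: successors {w3, w5, w6, w7}; □¬q there: w3:T, w5:F, w6:F, w7:F. ✓
w3: successors {w1, w2, w3, w6, w7}; □¬q there: w1:F, w2:T, w3:T, w6:F, w7:F. ✓
w4: successors {w2, w4, w5}; □¬q there: w2:T, w4:T, w5:F. ✓
w5: successors {w0, w1, w2, w5, w7}; □¬q there: w0:F, w1:F, w2:T, w5:F, w7:F. ✓
w6: successors {w0, w1, w2, w3, w4}; □¬q there: w0:F, w1:F, w2:T, w3:T, w4:T. ✓
w7: successors {w0, w2, w3, w5, w7}; □¬q there: w0:F, w2:T, w3:T, w5:F, w7:F. ✓
— 8 worlds.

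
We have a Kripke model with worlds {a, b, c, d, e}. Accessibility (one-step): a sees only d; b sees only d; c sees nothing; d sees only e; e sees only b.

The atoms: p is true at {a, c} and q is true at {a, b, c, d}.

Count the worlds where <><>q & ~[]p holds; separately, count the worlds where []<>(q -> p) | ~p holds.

2 and 5

For <><>q & ~[]p:
a: <><>q is F, ~[]p is T. ✗
b: <><>q is F, ~[]p is T. ✗
c: <><>q is F, ~[]p is F. ✗
d: <><>q is T, ~[]p is T. ✓
e: <><>q is T, ~[]p is T. ✓
— 2 worlds.
For []<>(q -> p) | ~p:
a: []<>(q -> p) is T, ~p is F. ✓
b: []<>(q -> p) is T, ~p is T. ✓
c: []<>(q -> p) is T, ~p is F. ✓
d: []<>(q -> p) is F, ~p is T. ✓
e: []<>(q -> p) is F, ~p is T. ✓
— 5 worlds.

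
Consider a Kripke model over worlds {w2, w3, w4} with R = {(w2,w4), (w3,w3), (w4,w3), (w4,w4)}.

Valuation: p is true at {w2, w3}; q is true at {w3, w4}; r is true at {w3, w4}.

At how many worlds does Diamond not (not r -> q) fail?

3

w2: successors {w4}; not (not r -> q) there: w4:F. ✗
w3: successors {w3}; not (not r -> q) there: w3:F. ✗
w4: successors {w3, w4}; not (not r -> q) there: w3:F, w4:F. ✗
Satisfying worlds: ∅.
So Diamond not (not r -> q) fails at the other 3 worlds.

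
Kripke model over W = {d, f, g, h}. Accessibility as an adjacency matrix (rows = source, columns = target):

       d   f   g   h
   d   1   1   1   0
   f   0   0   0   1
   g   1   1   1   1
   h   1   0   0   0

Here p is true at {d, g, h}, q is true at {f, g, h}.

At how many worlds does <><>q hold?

3

d: successors {d, f, g}; <>q there: d:T, f:T, g:T. ✓
f: successors {h}; <>q there: h:F. ✗
g: successors {d, f, g, h}; <>q there: d:T, f:T, g:T, h:F. ✓
h: successors {d}; <>q there: d:T. ✓
Satisfying worlds: {d, g, h}.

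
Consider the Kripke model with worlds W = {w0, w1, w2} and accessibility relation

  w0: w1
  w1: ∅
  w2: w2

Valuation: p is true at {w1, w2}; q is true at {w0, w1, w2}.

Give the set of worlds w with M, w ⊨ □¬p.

{w1}

w0: successors {w1}; ¬p there: w1:F. ✗
w1: no successors, so □¬p holds vacuously. ✓
w2: successors {w2}; ¬p there: w2:F. ✗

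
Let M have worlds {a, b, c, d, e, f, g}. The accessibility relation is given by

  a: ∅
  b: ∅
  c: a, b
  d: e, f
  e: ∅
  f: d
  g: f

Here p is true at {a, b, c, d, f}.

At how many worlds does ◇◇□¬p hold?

a: no successors, so ◇◇□¬p fails. ✗
b: no successors, so ◇◇□¬p fails. ✗
c: successors {a, b}; ◇□¬p there: a:F, b:F. ✗
d: successors {e, f}; ◇□¬p there: e:F, f:F. ✗
e: no successors, so ◇◇□¬p fails. ✗
f: successors {d}; ◇□¬p there: d:T. ✓
g: successors {f}; ◇□¬p there: f:F. ✗
Satisfying worlds: {f}.

1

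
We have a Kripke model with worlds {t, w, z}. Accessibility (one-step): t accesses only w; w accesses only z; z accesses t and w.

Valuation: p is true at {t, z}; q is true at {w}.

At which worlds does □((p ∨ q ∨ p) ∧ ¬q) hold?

{w}

t: successors {w}; (p ∨ q ∨ p) ∧ ¬q there: w:F. ✗
w: successors {z}; (p ∨ q ∨ p) ∧ ¬q there: z:T. ✓
z: successors {t, w}; (p ∨ q ∨ p) ∧ ¬q there: t:T, w:F. ✗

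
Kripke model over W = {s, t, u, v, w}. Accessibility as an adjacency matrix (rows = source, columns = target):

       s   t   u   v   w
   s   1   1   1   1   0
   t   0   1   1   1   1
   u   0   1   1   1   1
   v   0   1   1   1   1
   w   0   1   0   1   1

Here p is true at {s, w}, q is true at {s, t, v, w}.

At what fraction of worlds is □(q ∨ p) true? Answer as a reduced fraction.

s: successors {s, t, u, v}; q ∨ p there: s:T, t:T, u:F, v:T. ✗
t: successors {t, u, v, w}; q ∨ p there: t:T, u:F, v:T, w:T. ✗
u: successors {t, u, v, w}; q ∨ p there: t:T, u:F, v:T, w:T. ✗
v: successors {t, u, v, w}; q ∨ p there: t:T, u:F, v:T, w:T. ✗
w: successors {t, v, w}; q ∨ p there: t:T, v:T, w:T. ✓
That's 1 of 5 worlds, so 1/5.

1/5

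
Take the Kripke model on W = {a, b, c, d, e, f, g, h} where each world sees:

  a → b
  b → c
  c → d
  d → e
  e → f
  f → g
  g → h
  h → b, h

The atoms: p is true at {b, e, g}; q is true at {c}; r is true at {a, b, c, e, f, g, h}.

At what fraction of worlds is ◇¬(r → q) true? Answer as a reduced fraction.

a: successors {b}; ¬(r → q) there: b:T. ✓
b: successors {c}; ¬(r → q) there: c:F. ✗
c: successors {d}; ¬(r → q) there: d:F. ✗
d: successors {e}; ¬(r → q) there: e:T. ✓
e: successors {f}; ¬(r → q) there: f:T. ✓
f: successors {g}; ¬(r → q) there: g:T. ✓
g: successors {h}; ¬(r → q) there: h:T. ✓
h: successors {b, h}; ¬(r → q) there: b:T, h:T. ✓
That's 6 of 8 worlds, so 6/8 = 3/4.

3/4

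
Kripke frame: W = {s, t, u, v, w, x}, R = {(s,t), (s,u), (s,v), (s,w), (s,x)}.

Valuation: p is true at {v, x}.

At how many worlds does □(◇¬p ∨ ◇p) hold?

s: successors {t, u, v, w, x}; ◇¬p ∨ ◇p there: t:F, u:F, v:F, w:F, x:F. ✗
t: no successors, so □(◇¬p ∨ ◇p) holds vacuously. ✓
u: no successors, so □(◇¬p ∨ ◇p) holds vacuously. ✓
v: no successors, so □(◇¬p ∨ ◇p) holds vacuously. ✓
w: no successors, so □(◇¬p ∨ ◇p) holds vacuously. ✓
x: no successors, so □(◇¬p ∨ ◇p) holds vacuously. ✓
Satisfying worlds: {t, u, v, w, x}.

5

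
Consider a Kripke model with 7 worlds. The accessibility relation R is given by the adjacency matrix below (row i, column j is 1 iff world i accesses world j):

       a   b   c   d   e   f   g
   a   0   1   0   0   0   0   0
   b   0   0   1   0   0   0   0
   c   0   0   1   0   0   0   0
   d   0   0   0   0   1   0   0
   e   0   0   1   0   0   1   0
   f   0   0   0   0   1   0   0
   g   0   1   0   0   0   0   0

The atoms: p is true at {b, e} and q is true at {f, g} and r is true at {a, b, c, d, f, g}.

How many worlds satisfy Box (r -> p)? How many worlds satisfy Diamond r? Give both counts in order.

4 and 5

For Box (r -> p):
a: successors {b}; r -> p there: b:T. ✓
b: successors {c}; r -> p there: c:F. ✗
c: successors {c}; r -> p there: c:F. ✗
d: successors {e}; r -> p there: e:T. ✓
e: successors {c, f}; r -> p there: c:F, f:F. ✗
f: successors {e}; r -> p there: e:T. ✓
g: successors {b}; r -> p there: b:T. ✓
— 4 worlds.
For Diamond r:
a: successors {b}; r there: b:T. ✓
b: successors {c}; r there: c:T. ✓
c: successors {c}; r there: c:T. ✓
d: successors {e}; r there: e:F. ✗
e: successors {c, f}; r there: c:T, f:T. ✓
f: successors {e}; r there: e:F. ✗
g: successors {b}; r there: b:T. ✓
— 5 worlds.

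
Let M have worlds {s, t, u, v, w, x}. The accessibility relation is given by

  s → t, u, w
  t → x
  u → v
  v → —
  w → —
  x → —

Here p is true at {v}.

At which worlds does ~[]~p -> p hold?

s: ~[]~p is F, p is F. ✓
t: ~[]~p is F, p is F. ✓
u: ~[]~p is T, p is F. ✗
v: ~[]~p is F, p is T. ✓
w: ~[]~p is F, p is F. ✓
x: ~[]~p is F, p is F. ✓

{s, t, v, w, x}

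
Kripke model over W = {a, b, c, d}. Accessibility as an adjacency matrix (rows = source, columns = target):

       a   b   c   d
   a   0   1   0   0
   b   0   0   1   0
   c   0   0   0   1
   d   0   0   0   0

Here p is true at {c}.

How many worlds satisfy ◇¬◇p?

2

a: successors {b}; ¬◇p there: b:F. ✗
b: successors {c}; ¬◇p there: c:T. ✓
c: successors {d}; ¬◇p there: d:T. ✓
d: no successors, so ◇¬◇p fails. ✗
Satisfying worlds: {b, c}.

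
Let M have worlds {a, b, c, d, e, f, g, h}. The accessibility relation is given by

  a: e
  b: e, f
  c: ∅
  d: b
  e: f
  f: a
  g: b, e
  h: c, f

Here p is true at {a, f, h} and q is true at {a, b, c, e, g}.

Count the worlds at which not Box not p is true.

a: Box not p is T. ✗
b: Box not p is F. ✓
c: Box not p is T. ✗
d: Box not p is T. ✗
e: Box not p is F. ✓
f: Box not p is F. ✓
g: Box not p is T. ✗
h: Box not p is F. ✓
Satisfying worlds: {b, e, f, h}.

4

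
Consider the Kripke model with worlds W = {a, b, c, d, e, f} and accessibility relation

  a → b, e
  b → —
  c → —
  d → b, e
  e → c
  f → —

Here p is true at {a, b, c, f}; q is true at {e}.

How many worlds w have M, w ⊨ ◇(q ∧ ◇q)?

a: successors {b, e}; q ∧ ◇q there: b:F, e:F. ✗
b: no successors, so ◇(q ∧ ◇q) fails. ✗
c: no successors, so ◇(q ∧ ◇q) fails. ✗
d: successors {b, e}; q ∧ ◇q there: b:F, e:F. ✗
e: successors {c}; q ∧ ◇q there: c:F. ✗
f: no successors, so ◇(q ∧ ◇q) fails. ✗
Satisfying worlds: ∅.

0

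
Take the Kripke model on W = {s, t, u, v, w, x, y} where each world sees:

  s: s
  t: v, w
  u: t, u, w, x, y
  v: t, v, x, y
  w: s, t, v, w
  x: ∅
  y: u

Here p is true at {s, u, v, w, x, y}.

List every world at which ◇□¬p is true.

s: successors {s}; □¬p there: s:F. ✗
t: successors {v, w}; □¬p there: v:F, w:F. ✗
u: successors {t, u, w, x, y}; □¬p there: t:F, u:F, w:F, x:T, y:F. ✓
v: successors {t, v, x, y}; □¬p there: t:F, v:F, x:T, y:F. ✓
w: successors {s, t, v, w}; □¬p there: s:F, t:F, v:F, w:F. ✗
x: no successors, so ◇□¬p fails. ✗
y: successors {u}; □¬p there: u:F. ✗

{u, v}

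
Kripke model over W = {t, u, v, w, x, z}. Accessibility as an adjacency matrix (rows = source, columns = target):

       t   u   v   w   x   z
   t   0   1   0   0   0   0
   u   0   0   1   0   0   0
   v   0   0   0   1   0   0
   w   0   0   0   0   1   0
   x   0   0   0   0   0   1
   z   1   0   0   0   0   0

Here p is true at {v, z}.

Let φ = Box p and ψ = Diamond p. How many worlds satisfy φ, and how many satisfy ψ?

For Box p:
t: successors {u}; p there: u:F. ✗
u: successors {v}; p there: v:T. ✓
v: successors {w}; p there: w:F. ✗
w: successors {x}; p there: x:F. ✗
x: successors {z}; p there: z:T. ✓
z: successors {t}; p there: t:F. ✗
— 2 worlds.
For Diamond p:
t: successors {u}; p there: u:F. ✗
u: successors {v}; p there: v:T. ✓
v: successors {w}; p there: w:F. ✗
w: successors {x}; p there: x:F. ✗
x: successors {z}; p there: z:T. ✓
z: successors {t}; p there: t:F. ✗
— 2 worlds.

2 and 2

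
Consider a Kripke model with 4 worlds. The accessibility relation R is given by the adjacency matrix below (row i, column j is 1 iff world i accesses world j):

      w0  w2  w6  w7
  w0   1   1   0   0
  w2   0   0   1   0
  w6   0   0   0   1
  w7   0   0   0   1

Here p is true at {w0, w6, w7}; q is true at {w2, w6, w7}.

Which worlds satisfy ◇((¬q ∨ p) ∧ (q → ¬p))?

{w0}

w0: successors {w0, w2}; (¬q ∨ p) ∧ (q → ¬p) there: w0:T, w2:F. ✓
w2: successors {w6}; (¬q ∨ p) ∧ (q → ¬p) there: w6:F. ✗
w6: successors {w7}; (¬q ∨ p) ∧ (q → ¬p) there: w7:F. ✗
w7: successors {w7}; (¬q ∨ p) ∧ (q → ¬p) there: w7:F. ✗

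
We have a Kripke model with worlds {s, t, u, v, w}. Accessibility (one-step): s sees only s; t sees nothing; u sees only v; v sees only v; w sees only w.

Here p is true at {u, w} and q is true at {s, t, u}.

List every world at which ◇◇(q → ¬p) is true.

{s, u, v, w}

s: successors {s}; ◇(q → ¬p) there: s:T. ✓
t: no successors, so ◇◇(q → ¬p) fails. ✗
u: successors {v}; ◇(q → ¬p) there: v:T. ✓
v: successors {v}; ◇(q → ¬p) there: v:T. ✓
w: successors {w}; ◇(q → ¬p) there: w:T. ✓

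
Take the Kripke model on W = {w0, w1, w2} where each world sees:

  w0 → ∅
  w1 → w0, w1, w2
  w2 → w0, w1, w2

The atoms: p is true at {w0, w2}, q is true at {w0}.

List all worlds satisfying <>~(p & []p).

w0: no successors, so <>~(p & []p) fails. ✗
w1: successors {w0, w1, w2}; ~(p & []p) there: w0:F, w1:T, w2:T. ✓
w2: successors {w0, w1, w2}; ~(p & []p) there: w0:F, w1:T, w2:T. ✓

{w1, w2}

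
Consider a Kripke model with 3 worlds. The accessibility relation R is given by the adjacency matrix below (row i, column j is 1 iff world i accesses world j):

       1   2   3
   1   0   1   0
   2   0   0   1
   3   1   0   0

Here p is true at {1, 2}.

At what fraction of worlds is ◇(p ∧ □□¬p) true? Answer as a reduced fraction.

1: successors {2}; p ∧ □□¬p there: 2:F. ✗
2: successors {3}; p ∧ □□¬p there: 3:F. ✗
3: successors {1}; p ∧ □□¬p there: 1:T. ✓
That's 1 of 3 worlds, so 1/3.

1/3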